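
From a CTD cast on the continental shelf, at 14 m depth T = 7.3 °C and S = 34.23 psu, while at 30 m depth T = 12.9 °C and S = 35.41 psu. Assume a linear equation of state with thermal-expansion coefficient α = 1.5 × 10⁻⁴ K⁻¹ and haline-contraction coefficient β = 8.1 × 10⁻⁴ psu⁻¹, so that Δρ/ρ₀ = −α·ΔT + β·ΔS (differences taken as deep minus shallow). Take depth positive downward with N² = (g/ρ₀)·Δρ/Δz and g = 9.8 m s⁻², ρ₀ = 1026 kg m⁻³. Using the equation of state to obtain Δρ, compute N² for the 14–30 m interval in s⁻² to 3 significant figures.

7.09 × 10⁻⁵ s⁻²

ΔT = +5.6 K, ΔS = +1.18 psu (deep − shallow).
Δρ/ρ₀ = −αΔT + βΔS = -8.40 × 10⁻⁴ + 9.558 × 10⁻⁴ = 1.158 × 10⁻⁴, so Δρ ≈ 0.1188 kg m⁻³.
N² = (g/ρ₀)·Δρ/Δz = g·(Δρ/ρ₀)/Δz = 9.8 × 1.158 × 10⁻⁴ / 16 = 7.0928 × 10⁻⁵ s⁻² ≈ 7.09 × 10⁻⁵ s⁻².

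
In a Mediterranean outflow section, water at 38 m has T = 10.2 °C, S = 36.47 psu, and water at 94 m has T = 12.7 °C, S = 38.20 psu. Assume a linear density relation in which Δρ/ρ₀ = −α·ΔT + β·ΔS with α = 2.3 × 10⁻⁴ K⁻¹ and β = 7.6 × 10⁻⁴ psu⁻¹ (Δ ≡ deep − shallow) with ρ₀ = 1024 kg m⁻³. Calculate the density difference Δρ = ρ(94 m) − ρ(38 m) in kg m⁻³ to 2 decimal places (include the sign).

+0.76 kg m⁻³

ΔT = +2.5 K, ΔS = +1.73 psu (deep − shallow).
Δρ/ρ₀ = −(2.3 × 10⁻⁴)(+2.5) + (7.6 × 10⁻⁴)(+1.73) = 7.398 × 10⁻⁴.
Δρ = 1024 × (7.398 × 10⁻⁴) = +0.76 kg m⁻³.
Positive Δρ: denser below, stable.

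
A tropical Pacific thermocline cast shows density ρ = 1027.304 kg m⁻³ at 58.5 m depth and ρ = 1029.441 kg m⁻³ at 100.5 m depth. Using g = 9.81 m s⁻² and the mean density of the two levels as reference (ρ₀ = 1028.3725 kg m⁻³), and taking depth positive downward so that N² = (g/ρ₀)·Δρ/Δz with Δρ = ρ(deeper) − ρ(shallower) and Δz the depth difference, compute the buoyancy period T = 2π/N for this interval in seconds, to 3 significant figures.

Δρ = 1029.441 − 1027.304 = 2.137 kg m⁻³ over Δz = 100.5 − 58.5 = 42 m.
N² = (9.81/1028.3725) × (2.137/42) = 4.8537 × 10⁻⁴ s⁻².
N = √(4.8537 × 10⁻⁴) = 0.022031 rad s⁻¹, so T = 2π/N = 285.20 s ≈ 285 s.

285 s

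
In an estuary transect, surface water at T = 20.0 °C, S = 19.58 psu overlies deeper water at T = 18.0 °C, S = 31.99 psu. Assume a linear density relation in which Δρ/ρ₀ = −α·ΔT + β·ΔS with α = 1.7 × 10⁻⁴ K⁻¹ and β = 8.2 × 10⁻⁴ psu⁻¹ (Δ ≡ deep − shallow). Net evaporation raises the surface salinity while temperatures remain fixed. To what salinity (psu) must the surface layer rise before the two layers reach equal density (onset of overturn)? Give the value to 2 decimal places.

Neutral buoyancy requires −α(T_deep − T_surf) + β(S_deep − S_surf′) = 0.
S_surf′ = S_deep − (α/β)·ΔT = 31.99 − (1.7 × 10⁻⁴/8.2 × 10⁻⁴)·(-2.0) = 32.4046 psu.
Increase required: 32.4046 − 19.58 = 12.8246 psu.

32.40 psu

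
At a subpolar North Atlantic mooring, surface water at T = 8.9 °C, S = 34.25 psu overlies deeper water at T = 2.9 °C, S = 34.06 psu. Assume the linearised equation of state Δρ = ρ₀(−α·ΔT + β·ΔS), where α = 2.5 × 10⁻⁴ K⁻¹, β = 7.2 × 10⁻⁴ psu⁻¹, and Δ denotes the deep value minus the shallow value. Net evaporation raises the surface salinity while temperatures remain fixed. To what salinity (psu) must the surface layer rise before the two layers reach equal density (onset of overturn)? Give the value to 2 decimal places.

Neutral buoyancy requires −α(T_deep − T_surf) + β(S_deep − S_surf′) = 0.
S_surf′ = S_deep − (α/β)·ΔT = 34.06 − (2.5 × 10⁻⁴/7.2 × 10⁻⁴)·(-6.0) = 36.1433 psu.
Increase required: 36.1433 − 34.25 = 1.8933 psu.

36.14 psu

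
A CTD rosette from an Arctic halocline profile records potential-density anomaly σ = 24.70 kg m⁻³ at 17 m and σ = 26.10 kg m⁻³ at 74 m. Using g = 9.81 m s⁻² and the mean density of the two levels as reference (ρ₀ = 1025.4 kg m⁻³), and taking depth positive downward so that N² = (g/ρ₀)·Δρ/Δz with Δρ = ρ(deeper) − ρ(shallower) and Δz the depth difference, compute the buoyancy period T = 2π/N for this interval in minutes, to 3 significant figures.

Δρ = 1026.10 − 1024.70 = 1.40 kg m⁻³ over Δz = 74 − 17 = 57 m.
N² = (9.81/1025.4) × (1.40/57) = 2.3498 × 10⁻⁴ s⁻².
N = √(2.3498 × 10⁻⁴) = 0.015329 rad s⁻¹, so T = 2π/N = 409.89 s = 6.8315 min ≈ 6.83 min.
Since Δρ > 0 the layer is stably stratified.

6.83 min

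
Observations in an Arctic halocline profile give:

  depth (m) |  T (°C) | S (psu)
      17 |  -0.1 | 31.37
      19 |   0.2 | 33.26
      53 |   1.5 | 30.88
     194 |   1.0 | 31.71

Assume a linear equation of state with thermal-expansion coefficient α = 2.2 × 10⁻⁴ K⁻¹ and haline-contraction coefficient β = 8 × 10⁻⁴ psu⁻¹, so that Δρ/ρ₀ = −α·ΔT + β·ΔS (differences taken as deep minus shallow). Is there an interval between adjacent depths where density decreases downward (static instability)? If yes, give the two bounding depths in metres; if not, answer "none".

19–53 m

Evaluate Δρ/ρ₀ = −αΔT + βΔS across each adjacent pair:
  17–19 m: −αΔT+βΔS = −(2.2 × 10⁻⁴)(+0.3)+(8 × 10⁻⁴)(+1.89) = 1.4 × 10⁻³ → stable
  19–53 m: −αΔT+βΔS = −(2.2 × 10⁻⁴)(+1.3)+(8 × 10⁻⁴)(-2.38) = -2.2 × 10⁻³ → UNSTABLE
  53–194 m: −αΔT+βΔS = −(2.2 × 10⁻⁴)(-0.5)+(8 × 10⁻⁴)(+0.83) = 7.7 × 10⁻⁴ → stable
The 19–53 m interval has Δρ < 0: lighter water underlies denser water.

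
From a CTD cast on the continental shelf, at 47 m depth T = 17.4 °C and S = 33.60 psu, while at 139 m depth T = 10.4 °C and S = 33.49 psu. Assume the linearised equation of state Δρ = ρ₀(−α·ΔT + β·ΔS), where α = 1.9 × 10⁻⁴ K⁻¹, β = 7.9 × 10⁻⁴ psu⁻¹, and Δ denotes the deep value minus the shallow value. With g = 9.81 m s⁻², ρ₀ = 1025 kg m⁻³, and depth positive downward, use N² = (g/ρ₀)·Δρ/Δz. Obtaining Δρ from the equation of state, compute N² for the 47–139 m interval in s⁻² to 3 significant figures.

ΔT = -7.0 K, ΔS = -0.11 psu (deep − shallow).
Δρ/ρ₀ = −αΔT + βΔS = 1.33 × 10⁻³ − 8.69 × 10⁻⁵ = 1.2431 × 10⁻³, so Δρ ≈ 1.274 kg m⁻³.
N² = (g/ρ₀)·Δρ/Δz = g·(Δρ/ρ₀)/Δz = 9.81 × 1.2431 × 10⁻³ / 92 = 1.3255 × 10⁻⁴ s⁻² ≈ 1.33 × 10⁻⁴ s⁻².

1.33 × 10⁻⁴ s⁻²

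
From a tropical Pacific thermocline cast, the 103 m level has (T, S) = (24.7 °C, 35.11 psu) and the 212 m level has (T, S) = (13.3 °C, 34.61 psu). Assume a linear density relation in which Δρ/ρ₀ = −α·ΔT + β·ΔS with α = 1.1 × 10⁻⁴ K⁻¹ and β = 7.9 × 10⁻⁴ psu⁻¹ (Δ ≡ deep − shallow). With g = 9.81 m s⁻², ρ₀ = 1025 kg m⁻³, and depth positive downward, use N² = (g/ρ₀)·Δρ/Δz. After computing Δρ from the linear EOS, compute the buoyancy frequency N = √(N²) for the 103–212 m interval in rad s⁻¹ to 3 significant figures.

8.79 × 10⁻³ rad s⁻¹

ΔT = -11.4 K, ΔS = -0.50 psu (deep − shallow).
Δρ/ρ₀ = −αΔT + βΔS = 1.254 × 10⁻³ − 3.95 × 10⁻⁴ = 8.59 × 10⁻⁴, so Δρ ≈ 0.8805 kg m⁻³.
N² = (g/ρ₀)·Δρ/Δz = g·(Δρ/ρ₀)/Δz = 9.81 × 8.59 × 10⁻⁴ / 109 = 7.7310 × 10⁻⁵ s⁻².
N = √(7.7310 × 10⁻⁵) = 8.7926 × 10⁻³ rad s⁻¹ ≈ 8.79 × 10⁻³ rad s⁻¹.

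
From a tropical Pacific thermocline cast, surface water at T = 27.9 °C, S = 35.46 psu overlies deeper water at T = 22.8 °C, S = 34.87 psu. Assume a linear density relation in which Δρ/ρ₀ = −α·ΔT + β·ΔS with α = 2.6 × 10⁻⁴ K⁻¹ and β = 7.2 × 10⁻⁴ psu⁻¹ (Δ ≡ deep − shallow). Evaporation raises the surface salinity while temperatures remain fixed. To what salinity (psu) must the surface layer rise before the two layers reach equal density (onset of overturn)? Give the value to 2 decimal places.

36.71 psu

Neutral buoyancy requires −α(T_deep − T_surf) + β(S_deep − S_surf′) = 0.
S_surf′ = S_deep − (α/β)·ΔT = 34.87 − (2.6 × 10⁻⁴/7.2 × 10⁻⁴)·(-5.1) = 36.7117 psu.
Increase required: 36.7117 − 35.46 = 1.2517 psu.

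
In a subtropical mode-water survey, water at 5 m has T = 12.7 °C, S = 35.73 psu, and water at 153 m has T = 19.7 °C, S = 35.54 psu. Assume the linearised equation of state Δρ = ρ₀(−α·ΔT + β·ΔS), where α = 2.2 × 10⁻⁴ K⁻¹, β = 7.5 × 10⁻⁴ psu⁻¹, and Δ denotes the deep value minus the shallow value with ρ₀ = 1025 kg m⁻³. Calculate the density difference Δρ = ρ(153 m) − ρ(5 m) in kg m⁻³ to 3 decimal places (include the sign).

ΔT = +7.0 K, ΔS = -0.19 psu (deep − shallow).
Δρ/ρ₀ = −(2.2 × 10⁻⁴)(+7.0) + (7.5 × 10⁻⁴)(-0.19) = -1.6825 × 10⁻³.
Δρ = 1025 × (-1.6825 × 10⁻³) = -1.725 kg m⁻³.
Negative Δρ: lighter below, statically unstable.

-1.725 kg m⁻³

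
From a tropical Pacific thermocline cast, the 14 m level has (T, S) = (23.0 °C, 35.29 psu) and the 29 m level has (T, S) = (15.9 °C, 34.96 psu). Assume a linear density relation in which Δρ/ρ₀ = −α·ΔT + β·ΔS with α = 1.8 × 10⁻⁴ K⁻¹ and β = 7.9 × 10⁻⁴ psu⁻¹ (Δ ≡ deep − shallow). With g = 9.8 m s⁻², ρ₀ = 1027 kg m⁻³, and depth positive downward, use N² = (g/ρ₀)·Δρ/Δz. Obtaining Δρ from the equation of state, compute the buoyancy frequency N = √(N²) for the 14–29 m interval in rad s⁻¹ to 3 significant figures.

ΔT = -7.1 K, ΔS = -0.33 psu (deep − shallow).
Δρ/ρ₀ = −αΔT + βΔS = 1.278 × 10⁻³ − 2.607 × 10⁻⁴ = 1.0173 × 10⁻³, so Δρ ≈ 1.045 kg m⁻³.
N² = (g/ρ₀)·Δρ/Δz = g·(Δρ/ρ₀)/Δz = 9.8 × 1.0173 × 10⁻³ / 15 = 6.6464 × 10⁻⁴ s⁻².
N = √(6.6464 × 10⁻⁴) = 0.025781 rad s⁻¹ ≈ 0.0258 rad s⁻¹.

0.0258 rad s⁻¹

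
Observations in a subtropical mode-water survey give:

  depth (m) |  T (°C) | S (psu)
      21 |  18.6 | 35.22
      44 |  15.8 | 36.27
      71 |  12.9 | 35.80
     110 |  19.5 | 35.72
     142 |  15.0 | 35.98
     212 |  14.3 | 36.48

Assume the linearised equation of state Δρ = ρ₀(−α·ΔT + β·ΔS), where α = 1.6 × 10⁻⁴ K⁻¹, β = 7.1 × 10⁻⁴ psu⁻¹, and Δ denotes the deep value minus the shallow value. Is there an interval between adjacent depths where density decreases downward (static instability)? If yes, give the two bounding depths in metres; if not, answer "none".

71–110 m

Evaluate Δρ/ρ₀ = −αΔT + βΔS across each adjacent pair:
  21–44 m: −αΔT+βΔS = −(1.6 × 10⁻⁴)(-2.8)+(7.1 × 10⁻⁴)(+1.05) = 1.2 × 10⁻³ → stable
  44–71 m: −αΔT+βΔS = −(1.6 × 10⁻⁴)(-2.9)+(7.1 × 10⁻⁴)(-0.47) = 1.3 × 10⁻⁴ → stable
  71–110 m: −αΔT+βΔS = −(1.6 × 10⁻⁴)(+6.6)+(7.1 × 10⁻⁴)(-0.08) = -1.1 × 10⁻³ → UNSTABLE
  110–142 m: −αΔT+βΔS = −(1.6 × 10⁻⁴)(-4.5)+(7.1 × 10⁻⁴)(+0.26) = 9.0 × 10⁻⁴ → stable
  142–212 m: −αΔT+βΔS = −(1.6 × 10⁻⁴)(-0.7)+(7.1 × 10⁻⁴)(+0.50) = 4.7 × 10⁻⁴ → stable
The 71–110 m interval has Δρ < 0: lighter water underlies denser water.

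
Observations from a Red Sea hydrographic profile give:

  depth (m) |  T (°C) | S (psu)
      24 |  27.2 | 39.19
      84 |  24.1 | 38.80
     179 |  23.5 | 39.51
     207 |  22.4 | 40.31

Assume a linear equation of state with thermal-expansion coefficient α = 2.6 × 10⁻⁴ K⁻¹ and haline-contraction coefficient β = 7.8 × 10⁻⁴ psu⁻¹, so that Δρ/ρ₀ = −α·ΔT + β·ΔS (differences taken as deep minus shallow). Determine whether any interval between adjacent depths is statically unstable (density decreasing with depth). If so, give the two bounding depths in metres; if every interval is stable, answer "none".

none

Evaluate Δρ/ρ₀ = −αΔT + βΔS across each adjacent pair:
  24–84 m: −αΔT+βΔS = −(2.6 × 10⁻⁴)(-3.1)+(7.8 × 10⁻⁴)(-0.39) = 5.0 × 10⁻⁴ → stable
  84–179 m: −αΔT+βΔS = −(2.6 × 10⁻⁴)(-0.6)+(7.8 × 10⁻⁴)(+0.71) = 7.1 × 10⁻⁴ → stable
  179–207 m: −αΔT+βΔS = −(2.6 × 10⁻⁴)(-1.1)+(7.8 × 10⁻⁴)(+0.80) = 9.1 × 10⁻⁴ → stable
Every interval has Δρ > 0: the column is stably stratified throughout.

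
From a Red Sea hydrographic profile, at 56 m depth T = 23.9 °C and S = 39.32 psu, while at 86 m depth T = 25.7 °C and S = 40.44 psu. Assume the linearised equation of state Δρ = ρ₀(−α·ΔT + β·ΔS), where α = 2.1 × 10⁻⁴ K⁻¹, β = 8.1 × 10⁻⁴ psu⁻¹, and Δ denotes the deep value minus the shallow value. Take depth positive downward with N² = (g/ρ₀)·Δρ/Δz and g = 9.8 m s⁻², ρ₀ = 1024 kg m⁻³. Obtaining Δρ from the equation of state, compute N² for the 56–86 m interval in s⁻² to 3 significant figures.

1.73 × 10⁻⁴ s⁻²

ΔT = +1.8 K, ΔS = +1.12 psu (deep − shallow).
Δρ/ρ₀ = −αΔT + βΔS = -3.78 × 10⁻⁴ + 9.072 × 10⁻⁴ = 5.292 × 10⁻⁴, so Δρ ≈ 0.5419 kg m⁻³.
N² = (g/ρ₀)·Δρ/Δz = g·(Δρ/ρ₀)/Δz = 9.8 × 5.292 × 10⁻⁴ / 30 = 1.7287 × 10⁻⁴ s⁻² ≈ 1.73 × 10⁻⁴ s⁻².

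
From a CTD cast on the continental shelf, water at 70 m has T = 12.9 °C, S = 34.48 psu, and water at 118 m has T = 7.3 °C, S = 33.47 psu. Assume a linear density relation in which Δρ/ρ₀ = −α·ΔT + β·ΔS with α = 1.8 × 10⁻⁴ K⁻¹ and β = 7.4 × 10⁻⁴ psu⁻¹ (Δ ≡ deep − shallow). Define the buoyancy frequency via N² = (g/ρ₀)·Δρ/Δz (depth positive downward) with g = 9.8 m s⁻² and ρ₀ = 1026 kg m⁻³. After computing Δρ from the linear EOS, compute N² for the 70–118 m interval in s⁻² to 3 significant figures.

5.32 × 10⁻⁵ s⁻²

ΔT = -5.6 K, ΔS = -1.01 psu (deep − shallow).
Δρ/ρ₀ = −αΔT + βΔS = 1.008 × 10⁻³ − 7.474 × 10⁻⁴ = 2.606 × 10⁻⁴, so Δρ ≈ 0.2674 kg m⁻³.
N² = (g/ρ₀)·Δρ/Δz = g·(Δρ/ρ₀)/Δz = 9.8 × 2.606 × 10⁻⁴ / 48 = 5.3206 × 10⁻⁵ s⁻² ≈ 5.32 × 10⁻⁵ s⁻².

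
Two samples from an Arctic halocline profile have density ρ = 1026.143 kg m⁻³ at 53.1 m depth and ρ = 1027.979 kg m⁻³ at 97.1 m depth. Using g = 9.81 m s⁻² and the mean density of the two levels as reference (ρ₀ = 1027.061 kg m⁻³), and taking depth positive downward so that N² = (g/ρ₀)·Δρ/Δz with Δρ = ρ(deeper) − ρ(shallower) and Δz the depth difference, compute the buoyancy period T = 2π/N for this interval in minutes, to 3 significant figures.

Δρ = 1027.979 − 1026.143 = 1.836 kg m⁻³ over Δz = 97.1 − 53.1 = 44 m.
N² = (9.81/1027.061) × (1.836/44) = 3.9856 × 10⁻⁴ s⁻².
N = √(3.9856 × 10⁻⁴) = 0.019964 rad s⁻¹, so T = 2π/N = 314.73 s = 5.2455 min ≈ 5.25 min.

5.25 min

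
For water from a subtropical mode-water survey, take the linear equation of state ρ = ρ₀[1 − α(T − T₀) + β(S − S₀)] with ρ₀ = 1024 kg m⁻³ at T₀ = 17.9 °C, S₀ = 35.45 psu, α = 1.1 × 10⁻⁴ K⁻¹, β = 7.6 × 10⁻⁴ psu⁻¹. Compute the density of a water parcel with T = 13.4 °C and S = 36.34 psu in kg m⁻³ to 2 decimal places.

1025.20 kg m⁻³

T − T₀ = -4.5 K, S − S₀ = +0.89 psu.
Bracket = 1 − α·(-4.5) + β·(+0.89) = 1 + (1.1714 × 10⁻³) = 1.0011714.
ρ = 1024 × 1.0011714 = 1025.20 kg m⁻³.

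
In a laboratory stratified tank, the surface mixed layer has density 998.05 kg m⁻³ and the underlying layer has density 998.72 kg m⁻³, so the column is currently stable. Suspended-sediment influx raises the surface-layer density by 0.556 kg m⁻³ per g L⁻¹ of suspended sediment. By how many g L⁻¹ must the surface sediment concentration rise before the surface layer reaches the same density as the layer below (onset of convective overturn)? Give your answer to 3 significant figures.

Density deficit of the surface layer: 998.72 − 998.05 = 0.67 kg m⁻³.
Required change = 0.67 / 0.556 = 1.21 g L⁻¹.

1.21 g L⁻¹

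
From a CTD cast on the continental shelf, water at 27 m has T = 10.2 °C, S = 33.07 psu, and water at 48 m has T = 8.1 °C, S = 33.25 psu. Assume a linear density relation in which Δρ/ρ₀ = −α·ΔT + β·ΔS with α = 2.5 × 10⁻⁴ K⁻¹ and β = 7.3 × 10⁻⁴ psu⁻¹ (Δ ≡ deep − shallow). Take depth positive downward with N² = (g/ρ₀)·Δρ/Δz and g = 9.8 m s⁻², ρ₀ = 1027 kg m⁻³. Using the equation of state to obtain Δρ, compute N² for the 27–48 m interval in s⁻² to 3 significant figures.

ΔT = -2.1 K, ΔS = +0.18 psu (deep − shallow).
Δρ/ρ₀ = −αΔT + βΔS = 5.25 × 10⁻⁴ + 1.314 × 10⁻⁴ = 6.564 × 10⁻⁴, so Δρ ≈ 0.6741 kg m⁻³.
N² = (g/ρ₀)·Δρ/Δz = g·(Δρ/ρ₀)/Δz = 9.8 × 6.564 × 10⁻⁴ / 21 = 3.0632 × 10⁻⁴ s⁻² ≈ 3.06 × 10⁻⁴ s⁻².

3.06 × 10⁻⁴ s⁻²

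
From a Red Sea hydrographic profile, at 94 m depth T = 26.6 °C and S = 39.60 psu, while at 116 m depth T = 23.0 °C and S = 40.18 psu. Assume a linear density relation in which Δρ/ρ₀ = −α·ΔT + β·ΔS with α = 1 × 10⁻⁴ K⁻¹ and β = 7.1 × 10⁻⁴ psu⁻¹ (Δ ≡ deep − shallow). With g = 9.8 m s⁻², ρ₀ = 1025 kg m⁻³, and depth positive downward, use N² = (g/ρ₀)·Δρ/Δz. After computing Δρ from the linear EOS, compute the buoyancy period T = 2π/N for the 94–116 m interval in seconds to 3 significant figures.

ΔT = -3.6 K, ΔS = +0.58 psu (deep − shallow).
Δρ/ρ₀ = −αΔT + βΔS = 3.60 × 10⁻⁴ + 4.118 × 10⁻⁴ = 7.718 × 10⁻⁴, so Δρ ≈ 0.7911 kg m⁻³.
N² = (g/ρ₀)·Δρ/Δz = g·(Δρ/ρ₀)/Δz = 9.8 × 7.718 × 10⁻⁴ / 22 = 3.4380 × 10⁻⁴ s⁻².
N = √(3.4380 × 10⁻⁴) = 0.018542 rad s⁻¹ → T = 2π/N = 338.86 s ≈ 339 s.

339 s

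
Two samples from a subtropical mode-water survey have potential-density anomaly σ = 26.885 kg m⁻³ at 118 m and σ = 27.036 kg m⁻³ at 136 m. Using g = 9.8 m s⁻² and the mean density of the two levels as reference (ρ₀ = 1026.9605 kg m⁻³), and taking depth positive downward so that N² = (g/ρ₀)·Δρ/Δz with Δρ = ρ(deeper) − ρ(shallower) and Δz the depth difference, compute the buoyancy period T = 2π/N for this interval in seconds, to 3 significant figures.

Δρ = 1027.036 − 1026.885 = 0.151 kg m⁻³ over Δz = 136 − 118 = 18 m.
N² = (9.8/1026.9605) × (0.151/18) = 8.0053 × 10⁻⁵ s⁻².
N = √(8.0053 × 10⁻⁵) = 8.9472 × 10⁻³ rad s⁻¹, so T = 2π/N = 702.25 s ≈ 702 s.

702 s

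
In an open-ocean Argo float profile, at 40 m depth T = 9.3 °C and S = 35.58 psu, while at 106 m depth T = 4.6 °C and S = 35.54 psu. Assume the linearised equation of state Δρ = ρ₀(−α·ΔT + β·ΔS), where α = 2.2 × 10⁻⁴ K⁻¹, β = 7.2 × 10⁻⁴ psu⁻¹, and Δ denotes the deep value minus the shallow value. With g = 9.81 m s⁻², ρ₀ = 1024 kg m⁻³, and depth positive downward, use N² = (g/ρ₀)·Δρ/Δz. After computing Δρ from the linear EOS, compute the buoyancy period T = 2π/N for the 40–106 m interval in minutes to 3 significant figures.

8.57 min

ΔT = -4.7 K, ΔS = -0.04 psu (deep − shallow).
Δρ/ρ₀ = −αΔT + βΔS = 1.034 × 10⁻³ − 2.88 × 10⁻⁵ = 1.0052 × 10⁻³, so Δρ ≈ 1.029 kg m⁻³.
N² = (g/ρ₀)·Δρ/Δz = g·(Δρ/ρ₀)/Δz = 9.81 × 1.0052 × 10⁻³ / 66 = 1.4941 × 10⁻⁴ s⁻².
N = √(1.4941 × 10⁻⁴) = 0.012223 rad s⁻¹ → T = 2π/N = 514.05 s = 8.5675 min ≈ 8.57 min.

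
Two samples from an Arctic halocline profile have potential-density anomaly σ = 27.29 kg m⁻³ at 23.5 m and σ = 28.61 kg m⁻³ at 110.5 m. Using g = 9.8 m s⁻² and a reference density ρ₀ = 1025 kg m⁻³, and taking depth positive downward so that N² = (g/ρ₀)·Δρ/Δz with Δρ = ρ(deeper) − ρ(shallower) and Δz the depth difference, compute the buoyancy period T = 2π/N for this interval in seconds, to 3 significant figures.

Δρ = 1028.61 − 1027.29 = 1.32 kg m⁻³ over Δz = 110.5 − 23.5 = 87 m.
N² = (9.8/1025) × (1.32/87) = 1.4506 × 10⁻⁴ s⁻².
N = √(1.4506 × 10⁻⁴) = 0.012044 rad s⁻¹, so T = 2π/N = 521.69 s ≈ 522 s.

522 s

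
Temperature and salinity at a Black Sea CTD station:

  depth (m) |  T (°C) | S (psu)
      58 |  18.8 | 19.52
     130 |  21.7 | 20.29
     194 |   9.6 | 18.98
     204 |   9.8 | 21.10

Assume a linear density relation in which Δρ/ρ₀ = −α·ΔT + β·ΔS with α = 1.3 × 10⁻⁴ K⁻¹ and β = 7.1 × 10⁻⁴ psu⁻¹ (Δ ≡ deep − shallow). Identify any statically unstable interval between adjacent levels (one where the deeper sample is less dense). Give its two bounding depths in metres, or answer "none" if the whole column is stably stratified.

none

Evaluate Δρ/ρ₀ = −αΔT + βΔS across each adjacent pair:
  58–130 m: −αΔT+βΔS = −(1.3 × 10⁻⁴)(+2.9)+(7.1 × 10⁻⁴)(+0.77) = 1.7 × 10⁻⁴ → stable
  130–194 m: −αΔT+βΔS = −(1.3 × 10⁻⁴)(-12.1)+(7.1 × 10⁻⁴)(-1.31) = 6.4 × 10⁻⁴ → stable
  194–204 m: −αΔT+βΔS = −(1.3 × 10⁻⁴)(+0.2)+(7.1 × 10⁻⁴)(+2.12) = 1.5 × 10⁻³ → stable
Every interval has Δρ > 0: the column is stably stratified throughout.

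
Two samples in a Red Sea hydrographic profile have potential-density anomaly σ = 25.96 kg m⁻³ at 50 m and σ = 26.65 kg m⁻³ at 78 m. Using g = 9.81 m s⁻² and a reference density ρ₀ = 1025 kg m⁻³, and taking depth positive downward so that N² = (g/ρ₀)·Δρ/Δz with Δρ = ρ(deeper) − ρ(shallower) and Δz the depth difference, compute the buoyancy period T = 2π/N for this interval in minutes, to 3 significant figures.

Δρ = 1026.65 − 1025.96 = 0.69 kg m⁻³ over Δz = 78 − 50 = 28 m.
N² = (9.81/1025) × (0.69/28) = 2.3585 × 10⁻⁴ s⁻².
N = √(2.3585 × 10⁻⁴) = 0.015357 rad s⁻¹, so T = 2π/N = 409.14 s = 6.8190 min ≈ 6.82 min.

6.82 min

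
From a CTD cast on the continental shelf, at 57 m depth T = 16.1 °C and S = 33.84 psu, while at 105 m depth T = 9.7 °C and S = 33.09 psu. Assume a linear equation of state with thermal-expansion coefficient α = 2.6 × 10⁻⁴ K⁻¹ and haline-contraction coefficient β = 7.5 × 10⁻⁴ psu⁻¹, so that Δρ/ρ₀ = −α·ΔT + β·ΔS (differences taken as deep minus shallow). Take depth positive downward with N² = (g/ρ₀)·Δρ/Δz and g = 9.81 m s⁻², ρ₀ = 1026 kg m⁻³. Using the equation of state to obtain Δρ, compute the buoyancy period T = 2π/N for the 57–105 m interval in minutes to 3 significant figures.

ΔT = -6.4 K, ΔS = -0.75 psu (deep − shallow).
Δρ/ρ₀ = −αΔT + βΔS = 1.664 × 10⁻³ − 5.625 × 10⁻⁴ = 1.1015 × 10⁻³, so Δρ ≈ 1.130 kg m⁻³.
N² = (g/ρ₀)·Δρ/Δz = g·(Δρ/ρ₀)/Δz = 9.81 × 1.1015 × 10⁻³ / 48 = 2.2512 × 10⁻⁴ s⁻².
N = √(2.2512 × 10⁻⁴) = 0.015004 rad s⁻¹ → T = 2π/N = 418.77 s = 6.9795 min ≈ 6.98 min.

6.98 min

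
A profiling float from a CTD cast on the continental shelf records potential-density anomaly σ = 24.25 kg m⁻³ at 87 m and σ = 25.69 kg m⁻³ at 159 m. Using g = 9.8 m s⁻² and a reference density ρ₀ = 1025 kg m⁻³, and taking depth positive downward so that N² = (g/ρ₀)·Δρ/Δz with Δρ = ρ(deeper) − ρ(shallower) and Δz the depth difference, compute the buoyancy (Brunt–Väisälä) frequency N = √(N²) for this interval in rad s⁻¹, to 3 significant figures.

0.0138 rad s⁻¹

Δρ = 1025.69 − 1024.25 = 1.44 kg m⁻³ over Δz = 159 − 87 = 72 m.
N² = (9.8/1025) × (1.44/72) = 1.9122 × 10⁻⁴ s⁻².
N = √(1.9122 × 10⁻⁴) = 0.013828 rad s⁻¹ ≈ 0.0138 rad s⁻¹.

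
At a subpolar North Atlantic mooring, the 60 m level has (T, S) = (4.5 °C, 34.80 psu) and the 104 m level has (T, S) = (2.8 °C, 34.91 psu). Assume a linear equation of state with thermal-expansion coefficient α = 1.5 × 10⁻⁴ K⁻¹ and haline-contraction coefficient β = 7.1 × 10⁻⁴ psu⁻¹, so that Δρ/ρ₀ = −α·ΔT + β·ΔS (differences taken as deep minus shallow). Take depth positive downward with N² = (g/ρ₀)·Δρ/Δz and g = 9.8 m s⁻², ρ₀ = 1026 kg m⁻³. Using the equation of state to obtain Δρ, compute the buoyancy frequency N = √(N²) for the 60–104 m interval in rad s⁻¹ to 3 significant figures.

8.61 × 10⁻³ rad s⁻¹

ΔT = -1.7 K, ΔS = +0.11 psu (deep − shallow).
Δρ/ρ₀ = −αΔT + βΔS = 2.55 × 10⁻⁴ + 7.81 × 10⁻⁵ = 3.331 × 10⁻⁴, so Δρ ≈ 0.3418 kg m⁻³.
N² = (g/ρ₀)·Δρ/Δz = g·(Δρ/ρ₀)/Δz = 9.8 × 3.331 × 10⁻⁴ / 44 = 7.4190 × 10⁻⁵ s⁻².
N = √(7.4190 × 10⁻⁵) = 8.6134 × 10⁻³ rad s⁻¹ ≈ 8.61 × 10⁻³ rad s⁻¹.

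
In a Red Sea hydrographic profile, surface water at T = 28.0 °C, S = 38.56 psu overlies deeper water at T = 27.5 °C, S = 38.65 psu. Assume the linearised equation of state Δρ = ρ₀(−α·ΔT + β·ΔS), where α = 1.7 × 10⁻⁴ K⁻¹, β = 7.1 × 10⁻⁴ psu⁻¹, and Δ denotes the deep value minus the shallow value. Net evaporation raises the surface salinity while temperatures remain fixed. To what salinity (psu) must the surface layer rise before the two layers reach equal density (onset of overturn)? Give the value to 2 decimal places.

Neutral buoyancy requires −α(T_deep − T_surf) + β(S_deep − S_surf′) = 0.
S_surf′ = S_deep − (α/β)·ΔT = 38.65 − (1.7 × 10⁻⁴/7.1 × 10⁻⁴)·(-0.5) = 38.7697 psu.
Increase required: 38.7697 − 38.56 = 0.2097 psu.

38.77 psu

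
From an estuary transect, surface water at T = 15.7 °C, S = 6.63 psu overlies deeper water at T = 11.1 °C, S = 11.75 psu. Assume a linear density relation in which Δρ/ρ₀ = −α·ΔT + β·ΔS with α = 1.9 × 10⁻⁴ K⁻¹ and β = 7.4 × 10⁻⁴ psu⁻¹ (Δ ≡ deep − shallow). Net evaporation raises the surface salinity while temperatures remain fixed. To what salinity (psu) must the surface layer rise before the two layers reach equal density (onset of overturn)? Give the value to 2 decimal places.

Neutral buoyancy requires −α(T_deep − T_surf) + β(S_deep − S_surf′) = 0.
S_surf′ = S_deep − (α/β)·ΔT = 11.75 − (1.9 × 10⁻⁴/7.4 × 10⁻⁴)·(-4.6) = 12.9311 psu.
Increase required: 12.9311 − 6.63 = 6.3011 psu.

12.93 psu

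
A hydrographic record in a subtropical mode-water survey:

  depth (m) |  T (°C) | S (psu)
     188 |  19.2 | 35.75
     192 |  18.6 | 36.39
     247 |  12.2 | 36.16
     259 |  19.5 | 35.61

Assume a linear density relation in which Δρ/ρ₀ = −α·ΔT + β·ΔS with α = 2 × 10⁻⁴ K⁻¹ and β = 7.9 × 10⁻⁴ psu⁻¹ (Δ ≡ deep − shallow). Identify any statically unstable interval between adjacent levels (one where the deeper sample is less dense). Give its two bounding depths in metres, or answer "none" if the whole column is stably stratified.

Evaluate Δρ/ρ₀ = −αΔT + βΔS across each adjacent pair:
  188–192 m: −αΔT+βΔS = −(2 × 10⁻⁴)(-0.6)+(7.9 × 10⁻⁴)(+0.64) = 6.3 × 10⁻⁴ → stable
  192–247 m: −αΔT+βΔS = −(2 × 10⁻⁴)(-6.4)+(7.9 × 10⁻⁴)(-0.23) = 1.1 × 10⁻³ → stable
  247–259 m: −αΔT+βΔS = −(2 × 10⁻⁴)(+7.3)+(7.9 × 10⁻⁴)(-0.55) = -1.9 × 10⁻³ → UNSTABLE
The 247–259 m interval has Δρ < 0: lighter water underlies denser water.

247–259 m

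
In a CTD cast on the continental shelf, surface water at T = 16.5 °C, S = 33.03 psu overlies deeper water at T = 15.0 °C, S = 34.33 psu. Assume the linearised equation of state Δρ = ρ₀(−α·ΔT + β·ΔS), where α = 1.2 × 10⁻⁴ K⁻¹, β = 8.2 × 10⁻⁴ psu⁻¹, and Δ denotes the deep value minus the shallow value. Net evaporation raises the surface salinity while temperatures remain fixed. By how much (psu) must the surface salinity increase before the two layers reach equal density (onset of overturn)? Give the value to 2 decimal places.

1.52 psu

Neutral buoyancy requires −α(T_deep − T_surf) + β(S_deep − S_surf′) = 0.
S_surf′ = S_deep − (α/β)·ΔT = 34.33 − (1.2 × 10⁻⁴/8.2 × 10⁻⁴)·(-1.5) = 34.5495 psu.
Increase required: 34.5495 − 33.03 = 1.5195 psu.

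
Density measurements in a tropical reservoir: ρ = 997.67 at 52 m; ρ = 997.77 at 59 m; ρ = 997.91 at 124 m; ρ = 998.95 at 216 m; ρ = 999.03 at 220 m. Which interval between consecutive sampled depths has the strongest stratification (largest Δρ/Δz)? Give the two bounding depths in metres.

216–220 m

Compute the density gradient over each adjacent pair:
  52–59 m: Δρ/Δz = 0.10/7 = 0.014 kg m⁻⁴
  59–124 m: Δρ/Δz = 0.14/65 = 2.2 × 10⁻³ kg m⁻⁴
  124–216 m: Δρ/Δz = 1.04/92 = 0.011 kg m⁻⁴
  216–220 m: Δρ/Δz = 0.08/4 = 0.020 kg m⁻⁴
The largest gradient is in the 216–220 m interval — the pycnocline.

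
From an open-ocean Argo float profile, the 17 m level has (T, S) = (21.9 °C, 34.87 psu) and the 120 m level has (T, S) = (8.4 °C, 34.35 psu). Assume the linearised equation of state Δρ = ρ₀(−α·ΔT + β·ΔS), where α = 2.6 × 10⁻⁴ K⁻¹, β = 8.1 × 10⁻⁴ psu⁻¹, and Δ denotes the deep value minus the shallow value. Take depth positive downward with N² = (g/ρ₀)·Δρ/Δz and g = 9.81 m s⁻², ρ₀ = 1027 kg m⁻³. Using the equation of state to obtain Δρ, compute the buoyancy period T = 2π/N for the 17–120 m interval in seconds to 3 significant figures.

ΔT = -13.5 K, ΔS = -0.52 psu (deep − shallow).
Δρ/ρ₀ = −αΔT + βΔS = 3.51 × 10⁻³ − 4.212 × 10⁻⁴ = 3.0888 × 10⁻³, so Δρ ≈ 3.172 kg m⁻³.
N² = (g/ρ₀)·Δρ/Δz = g·(Δρ/ρ₀)/Δz = 9.81 × 3.0888 × 10⁻³ / 103 = 2.9419 × 10⁻⁴ s⁻².
N = √(2.9419 × 10⁻⁴) = 0.017152 rad s⁻¹ → T = 2π/N = 366.32 s ≈ 366 s.

366 s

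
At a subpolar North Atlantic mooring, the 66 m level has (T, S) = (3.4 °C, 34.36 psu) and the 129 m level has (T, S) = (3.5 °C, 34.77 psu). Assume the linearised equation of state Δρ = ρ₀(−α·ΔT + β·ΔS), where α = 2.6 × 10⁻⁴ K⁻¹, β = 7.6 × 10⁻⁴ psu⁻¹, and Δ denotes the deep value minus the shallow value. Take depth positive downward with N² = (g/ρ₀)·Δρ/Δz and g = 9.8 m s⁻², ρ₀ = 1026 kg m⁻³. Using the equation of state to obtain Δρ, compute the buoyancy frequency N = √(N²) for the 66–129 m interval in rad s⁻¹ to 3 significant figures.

6.67 × 10⁻³ rad s⁻¹

ΔT = +0.1 K, ΔS = +0.41 psu (deep − shallow).
Δρ/ρ₀ = −αΔT + βΔS = -2.60 × 10⁻⁵ + 3.116 × 10⁻⁴ = 2.856 × 10⁻⁴, so Δρ ≈ 0.2930 kg m⁻³.
N² = (g/ρ₀)·Δρ/Δz = g·(Δρ/ρ₀)/Δz = 9.8 × 2.856 × 10⁻⁴ / 63 = 4.4427 × 10⁻⁵ s⁻².
N = √(4.4427 × 10⁻⁵) = 6.6654 × 10⁻³ rad s⁻¹ ≈ 6.67 × 10⁻³ rad s⁻¹.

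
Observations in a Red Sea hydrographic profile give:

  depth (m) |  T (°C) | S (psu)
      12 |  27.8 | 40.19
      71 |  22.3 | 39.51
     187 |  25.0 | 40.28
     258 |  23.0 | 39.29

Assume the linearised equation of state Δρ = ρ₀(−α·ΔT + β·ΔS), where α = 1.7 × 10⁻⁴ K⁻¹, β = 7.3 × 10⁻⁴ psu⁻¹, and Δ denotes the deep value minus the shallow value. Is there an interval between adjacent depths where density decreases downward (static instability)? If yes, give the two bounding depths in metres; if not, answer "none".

187–258 m

Evaluate Δρ/ρ₀ = −αΔT + βΔS across each adjacent pair:
  12–71 m: −αΔT+βΔS = −(1.7 × 10⁻⁴)(-5.5)+(7.3 × 10⁻⁴)(-0.68) = 4.4 × 10⁻⁴ → stable
  71–187 m: −αΔT+βΔS = −(1.7 × 10⁻⁴)(+2.7)+(7.3 × 10⁻⁴)(+0.77) = 1.0 × 10⁻⁴ → stable
  187–258 m: −αΔT+βΔS = −(1.7 × 10⁻⁴)(-2.0)+(7.3 × 10⁻⁴)(-0.99) = -3.8 × 10⁻⁴ → UNSTABLE
The 187–258 m interval has Δρ < 0: lighter water underlies denser water.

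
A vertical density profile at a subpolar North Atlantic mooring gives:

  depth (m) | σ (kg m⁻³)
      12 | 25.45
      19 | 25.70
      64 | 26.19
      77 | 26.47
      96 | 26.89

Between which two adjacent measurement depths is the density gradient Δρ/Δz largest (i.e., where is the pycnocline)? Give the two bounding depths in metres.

Compute the density gradient over each adjacent pair:
  12–19 m: Δρ/Δz = 0.25/7 = 0.036 kg m⁻⁴
  19–64 m: Δρ/Δz = 0.49/45 = 0.011 kg m⁻⁴
  64–77 m: Δρ/Δz = 0.28/13 = 0.022 kg m⁻⁴
  77–96 m: Δρ/Δz = 0.42/19 = 0.022 kg m⁻⁴
The largest gradient is in the 12–19 m interval — the pycnocline.

12–19 m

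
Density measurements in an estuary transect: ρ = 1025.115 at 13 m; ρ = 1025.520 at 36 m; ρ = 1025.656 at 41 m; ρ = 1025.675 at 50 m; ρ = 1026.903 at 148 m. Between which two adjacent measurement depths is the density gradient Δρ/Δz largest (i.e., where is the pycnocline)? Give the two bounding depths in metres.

Compute the density gradient over each adjacent pair:
  13–36 m: Δρ/Δz = 0.405/23 = 0.018 kg m⁻⁴
  36–41 m: Δρ/Δz = 0.136/5 = 0.027 kg m⁻⁴
  41–50 m: Δρ/Δz = 0.019/9 = 2.1 × 10⁻³ kg m⁻⁴
  50–148 m: Δρ/Δz = 1.228/98 = 0.013 kg m⁻⁴
The largest gradient is in the 36–41 m interval — the pycnocline.

36–41 m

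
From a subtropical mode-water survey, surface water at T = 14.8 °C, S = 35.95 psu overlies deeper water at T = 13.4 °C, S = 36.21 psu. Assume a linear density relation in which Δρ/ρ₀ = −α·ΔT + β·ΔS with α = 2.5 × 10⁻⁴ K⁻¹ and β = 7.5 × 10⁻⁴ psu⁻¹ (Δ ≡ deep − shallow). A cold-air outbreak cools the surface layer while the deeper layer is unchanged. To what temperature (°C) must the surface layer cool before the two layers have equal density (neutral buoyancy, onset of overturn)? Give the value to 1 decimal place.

Neutral buoyancy requires Δρ = 0, i.e. −α(T_deep − T_surf′) + β(S_deep − S_surf) = 0.
T_surf′ = T_deep − (β/α)·ΔS = 13.4 − (7.5 × 10⁻⁴/2.5 × 10⁻⁴)·(+0.26) = 12.620 °C.
Cooling required: 14.8 − (12.620) = 2.180 °C.

12.6 °C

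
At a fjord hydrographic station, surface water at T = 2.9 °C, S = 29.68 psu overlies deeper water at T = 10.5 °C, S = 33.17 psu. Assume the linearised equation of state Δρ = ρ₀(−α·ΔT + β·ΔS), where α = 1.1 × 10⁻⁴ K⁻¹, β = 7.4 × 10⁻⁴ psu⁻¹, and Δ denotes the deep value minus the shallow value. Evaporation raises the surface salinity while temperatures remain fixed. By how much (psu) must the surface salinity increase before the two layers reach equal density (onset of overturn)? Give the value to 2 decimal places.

2.36 psu

Neutral buoyancy requires −α(T_deep − T_surf) + β(S_deep − S_surf′) = 0.
S_surf′ = S_deep − (α/β)·ΔT = 33.17 − (1.1 × 10⁻⁴/7.4 × 10⁻⁴)·(+7.6) = 32.0403 psu.
Increase required: 32.0403 − 29.68 = 2.3603 psu.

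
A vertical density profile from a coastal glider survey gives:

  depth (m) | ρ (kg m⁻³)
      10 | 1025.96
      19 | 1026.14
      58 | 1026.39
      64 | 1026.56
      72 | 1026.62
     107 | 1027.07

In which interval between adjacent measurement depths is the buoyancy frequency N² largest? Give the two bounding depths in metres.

Compute the density gradient over each adjacent pair:
  10–19 m: Δρ/Δz = 0.18/9 = 0.020 kg m⁻⁴
  19–58 m: Δρ/Δz = 0.25/39 = 6.4 × 10⁻³ kg m⁻⁴
  58–64 m: Δρ/Δz = 0.17/6 = 0.028 kg m⁻⁴
  64–72 m: Δρ/Δz = 0.06/8 = 7.5 × 10⁻³ kg m⁻⁴
  72–107 m: Δρ/Δz = 0.45/35 = 0.013 kg m⁻⁴
The largest gradient is in the 58–64 m interval — the pycnocline.

58–64 m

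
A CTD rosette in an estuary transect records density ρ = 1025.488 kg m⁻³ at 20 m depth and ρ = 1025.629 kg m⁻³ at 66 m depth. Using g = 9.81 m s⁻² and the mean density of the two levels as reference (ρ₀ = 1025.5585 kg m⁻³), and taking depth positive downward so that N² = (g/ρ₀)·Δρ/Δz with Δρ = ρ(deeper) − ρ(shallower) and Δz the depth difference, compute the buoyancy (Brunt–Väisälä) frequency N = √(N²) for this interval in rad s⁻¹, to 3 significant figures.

Δρ = 1025.629 − 1025.488 = 0.141 kg m⁻³ over Δz = 66 − 20 = 46 m.
N² = (9.81/1025.5585) × (0.141/46) = 2.9320 × 10⁻⁵ s⁻².
N = √(2.9320 × 10⁻⁵) = 5.4148 × 10⁻³ rad s⁻¹ ≈ 5.41 × 10⁻³ rad s⁻¹.

5.41 × 10⁻³ rad s⁻¹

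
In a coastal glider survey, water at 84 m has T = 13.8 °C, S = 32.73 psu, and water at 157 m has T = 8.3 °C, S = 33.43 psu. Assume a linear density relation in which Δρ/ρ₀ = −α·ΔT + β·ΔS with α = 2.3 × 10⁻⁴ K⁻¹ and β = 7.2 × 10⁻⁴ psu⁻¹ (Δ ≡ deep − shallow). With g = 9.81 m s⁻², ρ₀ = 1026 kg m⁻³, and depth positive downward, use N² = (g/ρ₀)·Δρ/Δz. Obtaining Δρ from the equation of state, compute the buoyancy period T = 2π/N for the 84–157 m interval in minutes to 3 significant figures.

ΔT = -5.5 K, ΔS = +0.70 psu (deep − shallow).
Δρ/ρ₀ = −αΔT + βΔS = 1.265 × 10⁻³ + 5.04 × 10⁻⁴ = 1.769 × 10⁻³, so Δρ ≈ 1.815 kg m⁻³.
N² = (g/ρ₀)·Δρ/Δz = g·(Δρ/ρ₀)/Δz = 9.81 × 1.769 × 10⁻³ / 73 = 2.3772 × 10⁻⁴ s⁻².
N = √(2.3772 × 10⁻⁴) = 0.015418 rad s⁻¹ → T = 2π/N = 407.52 s = 6.7920 min ≈ 6.79 min.

6.79 min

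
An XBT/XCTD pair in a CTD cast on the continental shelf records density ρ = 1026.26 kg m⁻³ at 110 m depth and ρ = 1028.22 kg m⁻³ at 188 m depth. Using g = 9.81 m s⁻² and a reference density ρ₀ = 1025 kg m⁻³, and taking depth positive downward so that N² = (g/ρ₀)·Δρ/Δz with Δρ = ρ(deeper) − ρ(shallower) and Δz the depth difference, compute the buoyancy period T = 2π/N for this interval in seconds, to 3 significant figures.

405 s

Δρ = 1028.22 − 1026.26 = 1.96 kg m⁻³ over Δz = 188 − 110 = 78 m.
N² = (9.81/1025) × (1.96/78) = 2.4050 × 10⁻⁴ s⁻².
N = √(2.4050 × 10⁻⁴) = 0.015508 rad s⁻¹, so T = 2π/N = 405.16 s ≈ 405 s.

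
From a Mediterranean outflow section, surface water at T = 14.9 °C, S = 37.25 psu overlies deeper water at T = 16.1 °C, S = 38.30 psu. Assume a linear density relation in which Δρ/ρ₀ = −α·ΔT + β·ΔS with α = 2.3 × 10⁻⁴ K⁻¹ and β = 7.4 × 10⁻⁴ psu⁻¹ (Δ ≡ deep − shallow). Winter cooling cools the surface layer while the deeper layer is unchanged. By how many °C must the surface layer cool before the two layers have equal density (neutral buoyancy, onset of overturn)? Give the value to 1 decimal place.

Neutral buoyancy requires Δρ = 0, i.e. −α(T_deep − T_surf′) + β(S_deep − S_surf) = 0.
T_surf′ = T_deep − (β/α)·ΔS = 16.1 − (7.4 × 10⁻⁴/2.3 × 10⁻⁴)·(+1.05) = 12.722 °C.
Cooling required: 14.9 − (12.722) = 2.178 °C.

2.2 °C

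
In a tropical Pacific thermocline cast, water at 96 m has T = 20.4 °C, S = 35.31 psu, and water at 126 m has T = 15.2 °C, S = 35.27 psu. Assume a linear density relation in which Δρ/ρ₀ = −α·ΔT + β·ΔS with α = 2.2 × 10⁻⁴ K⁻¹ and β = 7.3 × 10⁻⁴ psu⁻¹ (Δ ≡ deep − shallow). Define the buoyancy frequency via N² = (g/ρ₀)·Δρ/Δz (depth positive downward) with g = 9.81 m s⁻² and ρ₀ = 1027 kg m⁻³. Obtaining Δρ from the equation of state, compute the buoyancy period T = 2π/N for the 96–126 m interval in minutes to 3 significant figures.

5.48 min

ΔT = -5.2 K, ΔS = -0.04 psu (deep − shallow).
Δρ/ρ₀ = −αΔT + βΔS = 1.144 × 10⁻³ − 2.92 × 10⁻⁵ = 1.1148 × 10⁻³, so Δρ ≈ 1.145 kg m⁻³.
N² = (g/ρ₀)·Δρ/Δz = g·(Δρ/ρ₀)/Δz = 9.81 × 1.1148 × 10⁻³ / 30 = 3.6454 × 10⁻⁴ s⁻².
N = √(3.6454 × 10⁻⁴) = 0.019093 rad s⁻¹ → T = 2π/N = 329.08 s = 5.4847 min ≈ 5.48 min.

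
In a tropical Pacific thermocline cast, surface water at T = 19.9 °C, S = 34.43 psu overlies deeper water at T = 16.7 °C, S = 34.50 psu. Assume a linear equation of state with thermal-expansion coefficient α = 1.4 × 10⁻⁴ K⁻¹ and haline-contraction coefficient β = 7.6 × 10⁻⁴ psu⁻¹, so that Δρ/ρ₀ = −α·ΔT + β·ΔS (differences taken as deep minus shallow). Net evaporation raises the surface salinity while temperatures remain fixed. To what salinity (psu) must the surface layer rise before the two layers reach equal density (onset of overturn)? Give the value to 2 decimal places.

35.09 psu

Neutral buoyancy requires −α(T_deep − T_surf) + β(S_deep − S_surf′) = 0.
S_surf′ = S_deep − (α/β)·ΔT = 34.50 − (1.4 × 10⁻⁴/7.6 × 10⁻⁴)·(-3.2) = 35.0895 psu.
Increase required: 35.0895 − 34.43 = 0.6595 psu.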